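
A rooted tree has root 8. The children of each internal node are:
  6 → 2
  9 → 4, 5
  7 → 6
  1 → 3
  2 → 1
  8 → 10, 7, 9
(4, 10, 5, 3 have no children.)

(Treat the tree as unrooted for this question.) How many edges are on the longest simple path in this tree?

7

BFS from 3 reaches 5 last, at distance 7; BFS from 5 confirms no node is farther.
Path: 3-1-2-6-7-8-9-5.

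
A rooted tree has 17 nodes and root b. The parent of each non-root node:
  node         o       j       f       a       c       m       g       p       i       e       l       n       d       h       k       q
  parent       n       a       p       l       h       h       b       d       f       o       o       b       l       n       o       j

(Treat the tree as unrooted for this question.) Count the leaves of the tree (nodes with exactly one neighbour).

7

The leaves are c, e, g, i, k, m, q.
That is 7 leaves.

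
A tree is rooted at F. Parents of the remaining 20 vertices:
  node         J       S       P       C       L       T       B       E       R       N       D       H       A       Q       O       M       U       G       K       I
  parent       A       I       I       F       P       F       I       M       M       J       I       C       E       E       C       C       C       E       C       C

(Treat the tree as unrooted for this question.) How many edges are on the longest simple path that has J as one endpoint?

7

The node farthest from J is L, via J – A – E – M – C – I – P – L — 7 edges.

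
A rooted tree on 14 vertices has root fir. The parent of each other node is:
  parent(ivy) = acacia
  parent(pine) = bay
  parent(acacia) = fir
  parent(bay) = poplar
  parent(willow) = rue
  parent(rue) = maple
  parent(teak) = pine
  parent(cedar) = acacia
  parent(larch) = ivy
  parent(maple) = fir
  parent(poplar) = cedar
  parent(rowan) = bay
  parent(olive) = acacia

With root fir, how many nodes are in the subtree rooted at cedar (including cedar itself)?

6

Descendants of cedar (including itself): cedar, poplar, bay, rowan, pine, teak. That's 6.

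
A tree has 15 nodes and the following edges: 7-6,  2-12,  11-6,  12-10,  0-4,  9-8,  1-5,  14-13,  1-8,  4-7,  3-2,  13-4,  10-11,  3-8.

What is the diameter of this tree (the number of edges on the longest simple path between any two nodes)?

12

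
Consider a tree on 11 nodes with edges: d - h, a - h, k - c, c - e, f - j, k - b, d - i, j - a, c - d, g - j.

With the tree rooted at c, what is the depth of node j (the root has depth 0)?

4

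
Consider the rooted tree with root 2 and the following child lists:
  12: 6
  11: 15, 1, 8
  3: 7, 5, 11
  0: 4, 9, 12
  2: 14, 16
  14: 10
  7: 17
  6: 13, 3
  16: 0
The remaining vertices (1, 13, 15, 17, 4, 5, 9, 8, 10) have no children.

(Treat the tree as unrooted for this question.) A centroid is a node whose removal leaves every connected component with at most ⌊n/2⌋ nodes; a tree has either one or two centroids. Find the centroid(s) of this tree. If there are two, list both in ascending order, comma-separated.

Removing 6 splits the tree into components of sizes 8, 8, 1; the largest is 8 ≤ ⌊18/2⌋ = 9.
Every other node leaves some component of size > 9, so the centroid is unique.

6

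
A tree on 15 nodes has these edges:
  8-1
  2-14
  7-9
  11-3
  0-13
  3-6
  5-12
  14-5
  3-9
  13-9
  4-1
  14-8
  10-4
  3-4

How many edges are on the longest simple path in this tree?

BFS from 12 reaches 0 last, at distance 9; BFS from 0 confirms no node is farther.
Path: 12 – 5 – 14 – 8 – 1 – 4 – 3 – 9 – 13 – 0.

9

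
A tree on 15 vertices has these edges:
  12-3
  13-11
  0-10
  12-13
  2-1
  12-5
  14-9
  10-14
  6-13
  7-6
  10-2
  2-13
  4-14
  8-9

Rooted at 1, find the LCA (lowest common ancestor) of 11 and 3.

13

Path 11→root: 11 13 2 1; path 3→root: 3 12 13 2 1.
First common node: 13.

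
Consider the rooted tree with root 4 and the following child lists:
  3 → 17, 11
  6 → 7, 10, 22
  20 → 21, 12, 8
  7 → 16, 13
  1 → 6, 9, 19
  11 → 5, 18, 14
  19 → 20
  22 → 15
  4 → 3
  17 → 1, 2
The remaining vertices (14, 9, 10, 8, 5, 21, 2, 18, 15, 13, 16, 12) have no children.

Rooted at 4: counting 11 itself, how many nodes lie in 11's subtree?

4

Descendants of 11 (including itself): 11, 18, 14, 5. That's 4.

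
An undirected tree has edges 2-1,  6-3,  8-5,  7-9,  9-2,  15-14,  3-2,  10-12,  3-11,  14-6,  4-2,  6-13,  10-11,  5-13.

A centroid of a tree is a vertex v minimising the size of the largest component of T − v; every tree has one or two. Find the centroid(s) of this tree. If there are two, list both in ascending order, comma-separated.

If 3 is removed the pieces have sizes 6, 5, 3, all ≤ ⌊15/2⌋ = 7.
Every other node leaves some component of size > 7, so the centroid is unique.

3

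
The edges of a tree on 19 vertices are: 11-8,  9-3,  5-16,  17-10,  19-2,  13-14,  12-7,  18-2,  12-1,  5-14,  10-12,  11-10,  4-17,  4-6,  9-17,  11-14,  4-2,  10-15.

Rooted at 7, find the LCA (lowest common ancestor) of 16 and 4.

10

Path 16→root: 16 5 14 11 10 12 7; path 4→root: 4 17 10 12 7.
First common node: 10.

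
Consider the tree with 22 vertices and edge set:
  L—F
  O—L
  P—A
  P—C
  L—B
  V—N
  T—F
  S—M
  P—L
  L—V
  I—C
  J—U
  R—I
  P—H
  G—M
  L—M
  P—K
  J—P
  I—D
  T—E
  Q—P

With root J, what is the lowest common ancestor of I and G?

P

Path I→root: I C P J; path G→root: G M L P J.
First common node: P.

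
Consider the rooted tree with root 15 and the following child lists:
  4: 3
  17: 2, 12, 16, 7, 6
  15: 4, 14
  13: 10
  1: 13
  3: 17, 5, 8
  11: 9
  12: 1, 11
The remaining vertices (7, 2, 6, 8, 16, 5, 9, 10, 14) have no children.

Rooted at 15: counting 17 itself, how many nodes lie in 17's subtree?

Descendants of 17 (including itself): 17, 7, 12, 16, 2, 6, 1, 11, 13, 9, 10. That's 11.

11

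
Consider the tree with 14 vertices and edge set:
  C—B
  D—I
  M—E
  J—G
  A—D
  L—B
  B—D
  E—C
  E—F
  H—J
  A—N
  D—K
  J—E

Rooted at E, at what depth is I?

E–C–B–D–I — 4 edges.

4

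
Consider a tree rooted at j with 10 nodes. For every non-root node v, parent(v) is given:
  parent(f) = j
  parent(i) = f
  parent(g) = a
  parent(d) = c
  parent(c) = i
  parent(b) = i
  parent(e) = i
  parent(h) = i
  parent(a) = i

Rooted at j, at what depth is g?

4

j → f → i → a → g — 4 edges.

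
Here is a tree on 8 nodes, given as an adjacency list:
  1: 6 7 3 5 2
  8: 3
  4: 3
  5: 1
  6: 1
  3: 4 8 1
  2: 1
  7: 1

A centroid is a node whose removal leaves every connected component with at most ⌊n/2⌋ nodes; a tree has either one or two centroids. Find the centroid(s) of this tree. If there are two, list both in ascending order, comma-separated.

1

Removing 1 splits the tree into components of sizes 3, 1, 1, 1, 1; the largest is 3 ≤ ⌊8/2⌋ = 4.
Every other node leaves some component of size > 4, so the centroid is unique.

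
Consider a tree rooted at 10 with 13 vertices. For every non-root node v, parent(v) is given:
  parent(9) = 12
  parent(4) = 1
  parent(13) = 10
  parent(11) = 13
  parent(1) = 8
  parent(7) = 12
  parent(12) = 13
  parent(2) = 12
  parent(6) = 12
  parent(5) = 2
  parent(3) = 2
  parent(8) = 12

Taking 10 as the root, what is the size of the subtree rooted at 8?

3

8's subtree: {8, 1, 4}, size 3.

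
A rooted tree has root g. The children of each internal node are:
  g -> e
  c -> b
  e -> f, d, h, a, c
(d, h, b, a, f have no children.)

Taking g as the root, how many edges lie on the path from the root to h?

2

Climbing from h to the root: h–e–g. That's 2 steps.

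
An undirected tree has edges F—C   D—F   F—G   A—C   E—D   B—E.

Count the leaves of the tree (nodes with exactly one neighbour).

3

The leaves are A, B, G.
That is 3 leaves.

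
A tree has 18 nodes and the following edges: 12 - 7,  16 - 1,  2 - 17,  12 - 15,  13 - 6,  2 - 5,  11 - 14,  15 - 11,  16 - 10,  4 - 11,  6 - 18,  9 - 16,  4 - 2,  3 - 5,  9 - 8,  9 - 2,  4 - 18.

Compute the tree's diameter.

Starting from 7, a farthest node is 10 at distance 8.
One longest path: 7-12-15-11-4-2-9-16-10.
So the diameter is 8.

8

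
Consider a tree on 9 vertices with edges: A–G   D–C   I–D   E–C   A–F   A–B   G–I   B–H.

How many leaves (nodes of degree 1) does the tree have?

3

Degree-1 nodes: E, F, H — 3 of them.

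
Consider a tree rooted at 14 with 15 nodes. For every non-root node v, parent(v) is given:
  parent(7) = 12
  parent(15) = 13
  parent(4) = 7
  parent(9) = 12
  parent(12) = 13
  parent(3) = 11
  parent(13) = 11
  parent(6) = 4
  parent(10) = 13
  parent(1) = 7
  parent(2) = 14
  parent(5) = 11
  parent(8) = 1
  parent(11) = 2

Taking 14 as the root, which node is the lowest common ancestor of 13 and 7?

13

Ancestors of 13 (toward the root): 13, 11, 2, 14.
Ancestors of 7: 7, 12, 13, 11, 2, 14.
The deepest node appearing in both lists is 13.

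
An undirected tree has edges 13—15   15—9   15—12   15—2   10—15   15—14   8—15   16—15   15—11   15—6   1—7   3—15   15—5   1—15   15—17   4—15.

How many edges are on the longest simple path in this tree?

3

BFS from 7 reaches 5 last, at distance 3; BFS from 5 confirms no node is farther.
Path: 7–1–15–5.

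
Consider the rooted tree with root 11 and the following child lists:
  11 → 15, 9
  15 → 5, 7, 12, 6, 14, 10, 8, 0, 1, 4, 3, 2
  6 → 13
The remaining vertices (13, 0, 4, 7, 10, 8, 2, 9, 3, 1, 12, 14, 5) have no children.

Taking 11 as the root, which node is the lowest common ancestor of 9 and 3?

11

Ancestors of 9 (toward the root): 9, 11.
Ancestors of 3: 3, 15, 11.
The deepest node appearing in both lists is 11.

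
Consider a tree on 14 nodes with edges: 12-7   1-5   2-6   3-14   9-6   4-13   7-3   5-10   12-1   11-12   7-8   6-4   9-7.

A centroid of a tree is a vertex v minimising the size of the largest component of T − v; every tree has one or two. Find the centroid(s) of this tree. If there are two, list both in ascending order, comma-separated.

7

If 7 is removed the pieces have sizes 5, 5, 2, 1, all ≤ ⌊14/2⌋ = 7.
No neighbour of 7 does as well, so 7 is the unique centroid.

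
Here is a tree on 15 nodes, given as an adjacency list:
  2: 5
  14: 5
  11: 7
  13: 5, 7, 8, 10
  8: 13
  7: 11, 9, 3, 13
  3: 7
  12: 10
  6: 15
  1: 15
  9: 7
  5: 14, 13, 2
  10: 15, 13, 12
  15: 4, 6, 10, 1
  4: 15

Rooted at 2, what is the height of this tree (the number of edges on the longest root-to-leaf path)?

5

6 sits deepest: 2 – 5 – 13 – 10 – 15 – 6 — 5 edges from the root.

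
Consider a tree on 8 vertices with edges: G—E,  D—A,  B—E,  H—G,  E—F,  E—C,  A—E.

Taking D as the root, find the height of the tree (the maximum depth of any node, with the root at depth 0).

The longest root-to-leaf path is D-A-E-G-H (4 edges).

4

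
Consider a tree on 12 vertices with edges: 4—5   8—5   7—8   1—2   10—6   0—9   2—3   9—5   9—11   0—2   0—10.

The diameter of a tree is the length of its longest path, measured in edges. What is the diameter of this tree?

Starting from 6, a farthest node is 7 at distance 6.
One longest path: 6-10-0-9-5-8-7.
So the diameter is 6.

6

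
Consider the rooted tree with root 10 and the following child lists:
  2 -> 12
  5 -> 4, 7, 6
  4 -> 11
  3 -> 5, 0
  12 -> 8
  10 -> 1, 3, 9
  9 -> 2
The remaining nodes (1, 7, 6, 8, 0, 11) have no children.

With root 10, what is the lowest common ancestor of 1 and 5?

1's ancestor chain is 1, 10 and 5's is 5, 3, 10; they first meet at 10.

10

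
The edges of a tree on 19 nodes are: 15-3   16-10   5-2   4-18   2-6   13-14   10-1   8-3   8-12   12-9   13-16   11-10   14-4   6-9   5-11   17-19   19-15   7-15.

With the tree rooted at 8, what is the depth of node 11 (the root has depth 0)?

8 → 12 → 9 → 6 → 2 → 5 → 11 — 6 edges.

6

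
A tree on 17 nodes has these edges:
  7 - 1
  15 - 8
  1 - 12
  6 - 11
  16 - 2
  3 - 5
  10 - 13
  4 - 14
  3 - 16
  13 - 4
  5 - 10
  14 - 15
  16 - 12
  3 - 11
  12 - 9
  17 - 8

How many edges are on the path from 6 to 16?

Walking from 6: 6 - 11 - 3 - 16. Length 3.

3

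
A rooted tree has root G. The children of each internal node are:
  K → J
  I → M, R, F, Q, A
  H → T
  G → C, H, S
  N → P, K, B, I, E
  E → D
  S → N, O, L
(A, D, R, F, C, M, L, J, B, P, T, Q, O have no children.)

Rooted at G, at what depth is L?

2

Climbing from L to the root: L → S → G. That's 2 steps.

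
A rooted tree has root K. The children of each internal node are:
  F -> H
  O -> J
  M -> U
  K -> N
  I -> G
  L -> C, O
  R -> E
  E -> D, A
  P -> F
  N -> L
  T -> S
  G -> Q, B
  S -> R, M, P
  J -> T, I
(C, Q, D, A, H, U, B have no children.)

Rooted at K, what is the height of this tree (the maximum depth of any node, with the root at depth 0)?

9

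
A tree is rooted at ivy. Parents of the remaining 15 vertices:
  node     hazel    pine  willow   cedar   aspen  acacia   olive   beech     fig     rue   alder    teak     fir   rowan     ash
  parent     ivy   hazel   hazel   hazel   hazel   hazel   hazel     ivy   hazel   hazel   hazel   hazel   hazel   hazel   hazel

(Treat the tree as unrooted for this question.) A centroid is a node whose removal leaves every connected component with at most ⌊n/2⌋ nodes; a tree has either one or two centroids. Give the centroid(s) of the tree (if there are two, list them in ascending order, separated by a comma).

Removing hazel splits the tree into components of sizes 2, 1, 1, 1, 1, 1, 1, 1, 1, 1, 1, 1, 1, 1; the largest is 2 ≤ ⌊16/2⌋ = 8.
Every other node leaves some component of size > 8, so the centroid is unique.

hazel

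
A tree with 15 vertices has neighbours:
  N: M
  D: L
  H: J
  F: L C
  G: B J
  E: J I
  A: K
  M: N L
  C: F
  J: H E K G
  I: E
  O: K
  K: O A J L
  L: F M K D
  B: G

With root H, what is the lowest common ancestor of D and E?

J

D's ancestor chain is D, L, K, J, H and E's is E, J, H; they first meet at J.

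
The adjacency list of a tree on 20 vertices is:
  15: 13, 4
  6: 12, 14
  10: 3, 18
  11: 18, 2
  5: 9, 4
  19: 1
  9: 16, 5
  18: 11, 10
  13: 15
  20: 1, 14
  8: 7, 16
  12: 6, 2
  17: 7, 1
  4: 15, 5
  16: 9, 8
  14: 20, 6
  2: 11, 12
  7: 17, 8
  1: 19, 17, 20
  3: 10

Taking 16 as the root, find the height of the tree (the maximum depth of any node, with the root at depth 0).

13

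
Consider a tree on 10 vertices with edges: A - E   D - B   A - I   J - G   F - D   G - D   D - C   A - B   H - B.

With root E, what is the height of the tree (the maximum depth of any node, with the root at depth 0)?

The longest root-to-leaf path is E → A → B → D → G → J (5 edges).

5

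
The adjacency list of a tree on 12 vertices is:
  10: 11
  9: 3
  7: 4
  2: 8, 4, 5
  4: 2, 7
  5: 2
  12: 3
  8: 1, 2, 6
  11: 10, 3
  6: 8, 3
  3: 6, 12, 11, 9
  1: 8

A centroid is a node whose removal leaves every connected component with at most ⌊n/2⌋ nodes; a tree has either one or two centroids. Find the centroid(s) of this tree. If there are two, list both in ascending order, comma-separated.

6, 8

If 6 is removed the pieces have sizes 6, 5, all ≤ ⌊12/2⌋ = 6.
Its neighbour 8 also leaves a largest component of size 6, so both are centroids.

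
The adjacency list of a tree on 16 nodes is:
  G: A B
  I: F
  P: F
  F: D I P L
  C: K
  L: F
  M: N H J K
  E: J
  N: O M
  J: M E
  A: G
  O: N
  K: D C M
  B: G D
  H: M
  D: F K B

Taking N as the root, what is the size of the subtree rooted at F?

The subtree rooted at F contains: F, I, P, L — 4 nodes.

4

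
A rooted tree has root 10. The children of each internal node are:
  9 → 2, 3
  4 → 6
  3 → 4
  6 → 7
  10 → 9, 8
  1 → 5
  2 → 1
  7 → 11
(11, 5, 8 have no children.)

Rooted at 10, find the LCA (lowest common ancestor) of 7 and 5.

Path 7→root: 7 6 4 3 9 10; path 5→root: 5 1 2 9 10.
First common node: 9.

9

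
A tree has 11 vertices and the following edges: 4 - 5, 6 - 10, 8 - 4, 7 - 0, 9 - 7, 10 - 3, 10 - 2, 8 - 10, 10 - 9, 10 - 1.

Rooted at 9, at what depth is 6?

2

Path from 9 to 6: 9–10–6, which has 2 edges.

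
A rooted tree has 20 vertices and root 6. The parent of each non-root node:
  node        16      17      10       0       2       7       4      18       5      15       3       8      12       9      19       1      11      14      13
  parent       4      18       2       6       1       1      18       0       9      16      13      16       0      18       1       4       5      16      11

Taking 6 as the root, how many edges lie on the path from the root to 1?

6–0–18–4–1 — 4 edges.

4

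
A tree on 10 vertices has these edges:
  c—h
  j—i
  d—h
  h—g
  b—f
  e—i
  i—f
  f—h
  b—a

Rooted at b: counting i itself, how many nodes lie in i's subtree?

3

Descendants of i (including itself): i, e, j. That's 3.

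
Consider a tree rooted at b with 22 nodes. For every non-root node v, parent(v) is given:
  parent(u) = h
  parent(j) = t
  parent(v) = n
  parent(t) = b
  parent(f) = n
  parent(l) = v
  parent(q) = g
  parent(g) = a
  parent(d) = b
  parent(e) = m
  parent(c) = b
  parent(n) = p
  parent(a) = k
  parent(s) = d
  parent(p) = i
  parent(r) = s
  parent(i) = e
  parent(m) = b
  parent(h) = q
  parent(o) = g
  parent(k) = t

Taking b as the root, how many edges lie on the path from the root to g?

4

b–t–k–a–g — 4 edges.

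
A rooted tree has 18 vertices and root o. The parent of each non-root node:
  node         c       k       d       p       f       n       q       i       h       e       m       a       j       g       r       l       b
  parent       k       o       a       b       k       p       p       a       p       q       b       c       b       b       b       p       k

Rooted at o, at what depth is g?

o → k → b → g — 3 edges.

3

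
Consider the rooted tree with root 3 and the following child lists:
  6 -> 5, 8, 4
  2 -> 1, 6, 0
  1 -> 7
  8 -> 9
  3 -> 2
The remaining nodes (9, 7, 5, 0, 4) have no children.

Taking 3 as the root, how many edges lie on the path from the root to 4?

Path from 3 to 4: 3 → 2 → 6 → 4, which has 3 edges.

3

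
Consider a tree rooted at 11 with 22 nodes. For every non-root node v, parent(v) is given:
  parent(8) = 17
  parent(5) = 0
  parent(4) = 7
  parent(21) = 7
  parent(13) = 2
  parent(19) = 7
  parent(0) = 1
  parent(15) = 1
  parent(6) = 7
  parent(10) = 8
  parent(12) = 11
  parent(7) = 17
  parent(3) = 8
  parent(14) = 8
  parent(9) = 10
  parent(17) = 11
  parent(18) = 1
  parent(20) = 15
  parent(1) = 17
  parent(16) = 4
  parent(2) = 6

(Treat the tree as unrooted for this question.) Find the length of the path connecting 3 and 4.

3 - 8 - 17 - 7 - 4: 4 edges.

4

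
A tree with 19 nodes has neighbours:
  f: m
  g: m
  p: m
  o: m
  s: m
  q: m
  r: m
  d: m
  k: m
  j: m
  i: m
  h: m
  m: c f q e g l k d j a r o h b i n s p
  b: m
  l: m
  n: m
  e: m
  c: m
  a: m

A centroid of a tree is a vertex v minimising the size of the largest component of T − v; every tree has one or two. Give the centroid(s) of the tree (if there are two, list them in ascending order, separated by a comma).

If m is removed the pieces have sizes 1, 1, 1, 1, 1, 1, 1, 1, 1, 1, 1, 1, 1, 1, 1, 1, 1, 1, all ≤ ⌊19/2⌋ = 9.
Every other node leaves some component of size > 9, so the centroid is unique.

m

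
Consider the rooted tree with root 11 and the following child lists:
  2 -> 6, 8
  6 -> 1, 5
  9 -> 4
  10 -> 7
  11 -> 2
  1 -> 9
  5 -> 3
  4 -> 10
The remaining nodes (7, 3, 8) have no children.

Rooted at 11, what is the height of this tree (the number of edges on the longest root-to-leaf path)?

The longest root-to-leaf path is 11–2–6–1–9–4–10–7 (7 edges).

7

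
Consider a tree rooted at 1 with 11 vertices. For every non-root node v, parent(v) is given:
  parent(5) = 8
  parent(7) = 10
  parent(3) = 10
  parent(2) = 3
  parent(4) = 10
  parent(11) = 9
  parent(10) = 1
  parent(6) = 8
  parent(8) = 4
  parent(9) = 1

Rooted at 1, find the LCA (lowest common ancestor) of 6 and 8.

8

6's ancestor chain is 6, 8, 4, 10, 1 and 8's is 8, 4, 10, 1; they first meet at 8.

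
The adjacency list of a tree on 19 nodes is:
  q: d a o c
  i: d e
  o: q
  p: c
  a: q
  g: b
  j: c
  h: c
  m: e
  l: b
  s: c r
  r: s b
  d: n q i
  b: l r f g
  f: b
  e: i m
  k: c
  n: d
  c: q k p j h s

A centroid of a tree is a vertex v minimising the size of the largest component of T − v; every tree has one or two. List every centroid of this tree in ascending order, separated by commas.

c

Delete c: the remaining components have sizes 8, 6, 1, 1, 1, 1. Max 8 ≤ 9, so c is a centroid.
No neighbour of c does as well, so c is the unique centroid.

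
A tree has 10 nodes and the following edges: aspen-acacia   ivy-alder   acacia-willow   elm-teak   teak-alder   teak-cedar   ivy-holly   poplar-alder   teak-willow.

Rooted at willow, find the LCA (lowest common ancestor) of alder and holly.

Ancestors of alder (toward the root): alder, teak, willow.
Ancestors of holly: holly, ivy, alder, teak, willow.
The deepest node appearing in both lists is alder.

alder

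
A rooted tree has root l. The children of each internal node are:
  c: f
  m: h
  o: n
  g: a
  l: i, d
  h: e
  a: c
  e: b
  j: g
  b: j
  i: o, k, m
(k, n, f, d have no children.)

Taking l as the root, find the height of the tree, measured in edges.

The longest root-to-leaf path is l → i → m → h → e → b → j → g → a → c → f (10 edges).

10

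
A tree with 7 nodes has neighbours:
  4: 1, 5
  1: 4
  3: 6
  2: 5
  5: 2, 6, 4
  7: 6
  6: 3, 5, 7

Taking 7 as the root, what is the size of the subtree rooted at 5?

4

Descendants of 5 (including itself): 5, 4, 2, 1. That's 4.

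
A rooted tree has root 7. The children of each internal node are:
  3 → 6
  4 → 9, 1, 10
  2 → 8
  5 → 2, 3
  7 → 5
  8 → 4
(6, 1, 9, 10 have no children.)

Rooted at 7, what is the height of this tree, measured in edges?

5

10 sits deepest: 7–5–2–8–4–10 — 5 edges from the root.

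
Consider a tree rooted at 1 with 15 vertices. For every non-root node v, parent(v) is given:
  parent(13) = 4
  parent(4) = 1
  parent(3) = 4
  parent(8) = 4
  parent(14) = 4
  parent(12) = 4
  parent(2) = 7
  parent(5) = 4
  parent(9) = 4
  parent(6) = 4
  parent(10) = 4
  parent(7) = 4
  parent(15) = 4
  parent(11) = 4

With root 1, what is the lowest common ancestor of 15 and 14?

4

Path 15→root: 15 4 1; path 14→root: 14 4 1.
First common node: 4.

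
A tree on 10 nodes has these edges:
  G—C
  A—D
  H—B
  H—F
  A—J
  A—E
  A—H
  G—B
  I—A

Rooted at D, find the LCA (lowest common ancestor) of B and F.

Path B→root: B H A D; path F→root: F H A D.
First common node: H.

H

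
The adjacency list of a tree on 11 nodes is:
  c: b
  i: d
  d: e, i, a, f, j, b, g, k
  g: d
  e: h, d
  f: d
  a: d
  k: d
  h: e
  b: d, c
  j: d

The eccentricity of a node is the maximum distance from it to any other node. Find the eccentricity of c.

A farthest node from c is h.
The path c – b – d – e – h has 4 edges.

4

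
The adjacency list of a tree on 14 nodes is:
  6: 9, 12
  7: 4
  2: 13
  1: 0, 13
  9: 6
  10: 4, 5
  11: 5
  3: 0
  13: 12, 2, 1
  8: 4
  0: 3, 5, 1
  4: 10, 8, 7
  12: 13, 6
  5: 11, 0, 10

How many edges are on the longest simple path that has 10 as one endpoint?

7

Distances from 10 peak at 7, attained at 9.
10 – 5 – 0 – 1 – 13 – 12 – 6 – 9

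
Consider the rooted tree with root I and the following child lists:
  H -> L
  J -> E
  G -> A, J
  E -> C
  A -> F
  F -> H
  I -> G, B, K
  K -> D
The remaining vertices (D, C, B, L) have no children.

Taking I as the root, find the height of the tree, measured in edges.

The longest root-to-leaf path is I-G-A-F-H-L (5 edges).

5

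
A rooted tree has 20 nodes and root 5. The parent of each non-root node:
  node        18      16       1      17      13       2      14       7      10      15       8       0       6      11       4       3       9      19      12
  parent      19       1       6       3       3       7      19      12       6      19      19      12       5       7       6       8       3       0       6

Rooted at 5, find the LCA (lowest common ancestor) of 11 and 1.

6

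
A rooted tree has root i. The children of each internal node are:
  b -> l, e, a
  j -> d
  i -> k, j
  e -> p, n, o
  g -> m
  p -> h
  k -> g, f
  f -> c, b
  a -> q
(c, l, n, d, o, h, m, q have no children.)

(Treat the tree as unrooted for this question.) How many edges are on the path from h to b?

3

The path is h–p–e–b, which has 3 edges.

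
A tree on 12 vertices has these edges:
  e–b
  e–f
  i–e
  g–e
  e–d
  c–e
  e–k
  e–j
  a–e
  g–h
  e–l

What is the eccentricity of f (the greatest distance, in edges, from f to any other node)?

3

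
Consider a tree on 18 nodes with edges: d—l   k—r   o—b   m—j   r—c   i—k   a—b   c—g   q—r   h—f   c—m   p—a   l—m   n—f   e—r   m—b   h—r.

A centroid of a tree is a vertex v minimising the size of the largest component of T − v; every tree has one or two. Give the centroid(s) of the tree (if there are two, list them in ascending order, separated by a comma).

c

If c is removed the pieces have sizes 8, 8, 1, all ≤ ⌊18/2⌋ = 9.
No neighbour of c does as well, so c is the unique centroid.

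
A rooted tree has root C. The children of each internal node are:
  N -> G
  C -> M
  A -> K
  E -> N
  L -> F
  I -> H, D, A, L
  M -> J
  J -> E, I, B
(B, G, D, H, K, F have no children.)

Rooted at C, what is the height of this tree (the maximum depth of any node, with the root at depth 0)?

5

A deepest node is K, reached by C → M → J → I → A → K.
That path has 5 edges, so the height is 5.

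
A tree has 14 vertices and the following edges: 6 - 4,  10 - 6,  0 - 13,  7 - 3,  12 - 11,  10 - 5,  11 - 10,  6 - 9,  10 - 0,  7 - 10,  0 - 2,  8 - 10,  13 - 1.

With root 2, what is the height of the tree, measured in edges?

4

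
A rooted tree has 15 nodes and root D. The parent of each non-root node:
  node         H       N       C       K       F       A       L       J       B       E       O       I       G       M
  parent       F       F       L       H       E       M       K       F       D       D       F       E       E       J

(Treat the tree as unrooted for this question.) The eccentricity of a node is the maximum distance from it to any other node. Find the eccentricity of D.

Distances from D peak at 6, attained at C.
D-E-F-H-K-L-C

6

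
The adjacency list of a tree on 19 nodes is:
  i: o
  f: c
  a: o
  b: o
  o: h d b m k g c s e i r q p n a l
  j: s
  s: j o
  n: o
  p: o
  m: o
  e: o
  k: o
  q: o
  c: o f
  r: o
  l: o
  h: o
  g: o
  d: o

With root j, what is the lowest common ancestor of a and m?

o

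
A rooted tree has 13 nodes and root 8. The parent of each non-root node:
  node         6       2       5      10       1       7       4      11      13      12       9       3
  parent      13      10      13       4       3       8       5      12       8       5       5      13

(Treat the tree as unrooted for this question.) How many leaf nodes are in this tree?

6

Exactly 6 nodes have a single neighbour: 1, 2, 6, 7, 9, 11.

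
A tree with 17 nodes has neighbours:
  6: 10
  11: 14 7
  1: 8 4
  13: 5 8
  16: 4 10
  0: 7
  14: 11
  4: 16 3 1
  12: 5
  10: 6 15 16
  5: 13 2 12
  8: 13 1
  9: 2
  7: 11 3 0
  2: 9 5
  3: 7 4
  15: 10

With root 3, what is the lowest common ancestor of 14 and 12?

3

Ancestors of 14 (toward the root): 14, 11, 7, 3.
Ancestors of 12: 12, 5, 13, 8, 1, 4, 3.
The deepest node appearing in both lists is 3.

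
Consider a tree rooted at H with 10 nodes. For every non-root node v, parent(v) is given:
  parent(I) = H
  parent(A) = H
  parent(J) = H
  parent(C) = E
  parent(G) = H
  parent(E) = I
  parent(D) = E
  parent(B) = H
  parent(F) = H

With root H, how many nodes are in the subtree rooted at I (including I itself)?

Descendants of I (including itself): I, E, C, D. That's 4.

4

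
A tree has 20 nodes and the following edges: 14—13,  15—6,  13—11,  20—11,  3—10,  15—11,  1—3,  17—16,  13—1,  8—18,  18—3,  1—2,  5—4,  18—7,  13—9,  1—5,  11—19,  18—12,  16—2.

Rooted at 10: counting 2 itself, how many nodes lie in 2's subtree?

Descendants of 2 (including itself): 2, 16, 17. That's 3.

3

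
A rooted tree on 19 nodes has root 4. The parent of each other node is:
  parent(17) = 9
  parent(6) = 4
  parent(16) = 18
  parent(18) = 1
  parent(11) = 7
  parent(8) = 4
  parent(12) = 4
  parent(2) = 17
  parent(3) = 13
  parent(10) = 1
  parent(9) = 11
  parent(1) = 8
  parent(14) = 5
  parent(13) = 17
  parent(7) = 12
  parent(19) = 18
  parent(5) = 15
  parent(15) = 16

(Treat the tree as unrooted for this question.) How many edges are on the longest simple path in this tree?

14

BFS from 3 reaches 14 last, at distance 14; BFS from 14 confirms no node is farther.
Path: 3 – 13 – 17 – 9 – 11 – 7 – 12 – 4 – 8 – 1 – 18 – 16 – 15 – 5 – 14.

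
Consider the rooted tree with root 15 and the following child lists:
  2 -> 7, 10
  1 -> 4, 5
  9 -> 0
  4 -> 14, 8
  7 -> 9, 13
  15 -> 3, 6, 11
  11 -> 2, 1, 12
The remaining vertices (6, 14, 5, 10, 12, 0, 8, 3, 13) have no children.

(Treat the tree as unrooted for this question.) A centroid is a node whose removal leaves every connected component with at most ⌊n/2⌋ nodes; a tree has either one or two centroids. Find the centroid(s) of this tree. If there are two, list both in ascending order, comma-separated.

11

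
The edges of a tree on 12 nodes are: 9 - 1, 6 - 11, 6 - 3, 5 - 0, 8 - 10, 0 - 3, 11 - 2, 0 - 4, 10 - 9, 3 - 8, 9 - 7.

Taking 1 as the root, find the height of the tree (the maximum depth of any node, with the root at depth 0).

2 sits deepest: 1 → 9 → 10 → 8 → 3 → 6 → 11 → 2 — 7 edges from the root.

7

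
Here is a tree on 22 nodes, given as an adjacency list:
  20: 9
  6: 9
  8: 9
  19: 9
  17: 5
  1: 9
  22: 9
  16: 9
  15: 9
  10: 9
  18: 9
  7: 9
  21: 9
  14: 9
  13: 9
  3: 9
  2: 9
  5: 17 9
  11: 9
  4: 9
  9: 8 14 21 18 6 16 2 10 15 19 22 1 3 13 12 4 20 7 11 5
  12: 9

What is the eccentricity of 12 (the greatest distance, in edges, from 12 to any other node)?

3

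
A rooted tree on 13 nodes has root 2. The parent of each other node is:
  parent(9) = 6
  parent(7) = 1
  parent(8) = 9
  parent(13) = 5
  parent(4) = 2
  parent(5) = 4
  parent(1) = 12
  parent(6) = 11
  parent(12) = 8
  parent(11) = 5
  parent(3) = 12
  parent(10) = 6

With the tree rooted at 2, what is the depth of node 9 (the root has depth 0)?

2 → 4 → 5 → 11 → 6 → 9 — 5 edges.

5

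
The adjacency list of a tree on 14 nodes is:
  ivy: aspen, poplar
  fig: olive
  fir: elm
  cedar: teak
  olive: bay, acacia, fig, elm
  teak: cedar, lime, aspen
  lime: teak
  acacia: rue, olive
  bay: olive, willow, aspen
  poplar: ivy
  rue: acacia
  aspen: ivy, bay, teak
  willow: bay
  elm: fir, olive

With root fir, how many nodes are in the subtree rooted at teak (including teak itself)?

3

The subtree rooted at teak contains: teak, lime, cedar — 3 nodes.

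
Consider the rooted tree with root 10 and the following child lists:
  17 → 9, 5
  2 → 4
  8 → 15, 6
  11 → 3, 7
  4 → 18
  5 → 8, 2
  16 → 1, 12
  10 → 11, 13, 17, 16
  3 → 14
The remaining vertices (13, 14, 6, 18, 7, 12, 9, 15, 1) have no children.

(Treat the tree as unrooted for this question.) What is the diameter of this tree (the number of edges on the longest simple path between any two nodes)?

8

A longest path is 18-4-2-5-17-10-11-3-14, with 8 edges.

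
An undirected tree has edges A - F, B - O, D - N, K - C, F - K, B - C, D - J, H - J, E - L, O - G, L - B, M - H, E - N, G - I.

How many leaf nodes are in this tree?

3

Exactly 3 nodes have a single neighbour: A, I, M.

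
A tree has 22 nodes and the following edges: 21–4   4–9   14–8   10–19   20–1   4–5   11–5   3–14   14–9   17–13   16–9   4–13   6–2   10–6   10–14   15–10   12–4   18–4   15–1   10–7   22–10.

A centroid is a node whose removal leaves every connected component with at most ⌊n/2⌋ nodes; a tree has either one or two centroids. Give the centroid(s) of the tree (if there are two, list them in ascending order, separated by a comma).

If 14 is removed the pieces have sizes 10, 9, 1, 1, all ≤ ⌊22/2⌋ = 11.
No neighbour of 14 does as well, so 14 is the unique centroid.

14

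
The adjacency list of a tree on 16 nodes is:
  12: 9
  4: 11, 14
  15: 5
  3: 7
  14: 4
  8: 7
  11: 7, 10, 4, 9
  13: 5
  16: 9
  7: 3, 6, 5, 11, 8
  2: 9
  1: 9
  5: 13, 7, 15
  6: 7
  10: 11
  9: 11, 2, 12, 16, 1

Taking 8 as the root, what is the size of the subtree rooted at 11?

Descendants of 11 (including itself): 11, 4, 9, 10, 14, 16, 1, 12, 2. That's 9.

9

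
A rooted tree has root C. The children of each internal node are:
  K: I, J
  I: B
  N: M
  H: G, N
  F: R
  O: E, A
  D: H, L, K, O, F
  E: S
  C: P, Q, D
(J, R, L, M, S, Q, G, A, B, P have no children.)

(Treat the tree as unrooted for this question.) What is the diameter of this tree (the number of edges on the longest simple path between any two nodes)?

A longest path is B – I – K – D – H – N – M, with 6 edges.

6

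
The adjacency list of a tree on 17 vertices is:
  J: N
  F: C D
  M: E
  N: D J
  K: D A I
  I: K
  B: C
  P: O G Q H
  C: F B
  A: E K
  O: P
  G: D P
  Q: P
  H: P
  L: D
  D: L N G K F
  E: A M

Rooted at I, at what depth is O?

5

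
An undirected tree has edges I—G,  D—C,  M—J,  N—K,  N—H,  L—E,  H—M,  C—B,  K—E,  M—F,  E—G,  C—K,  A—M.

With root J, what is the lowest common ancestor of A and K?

M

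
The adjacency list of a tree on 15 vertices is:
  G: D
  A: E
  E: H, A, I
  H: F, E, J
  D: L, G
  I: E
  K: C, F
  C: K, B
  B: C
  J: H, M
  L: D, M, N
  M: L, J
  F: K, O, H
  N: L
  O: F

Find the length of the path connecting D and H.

The path is D – L – M – J – H, which has 4 edges.

4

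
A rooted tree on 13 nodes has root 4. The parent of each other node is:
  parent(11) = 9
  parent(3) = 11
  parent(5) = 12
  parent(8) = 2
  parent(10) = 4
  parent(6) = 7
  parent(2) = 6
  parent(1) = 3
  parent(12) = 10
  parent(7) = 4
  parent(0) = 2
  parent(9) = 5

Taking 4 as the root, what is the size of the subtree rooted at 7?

5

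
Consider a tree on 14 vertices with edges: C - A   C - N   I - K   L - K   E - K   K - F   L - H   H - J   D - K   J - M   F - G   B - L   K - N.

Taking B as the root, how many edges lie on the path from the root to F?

Climbing from F to the root: F–K–L–B. That's 3 steps.

3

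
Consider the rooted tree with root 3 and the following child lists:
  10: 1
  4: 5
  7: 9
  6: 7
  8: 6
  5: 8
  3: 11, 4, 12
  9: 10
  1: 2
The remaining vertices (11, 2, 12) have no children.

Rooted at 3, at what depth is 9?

6

Path from 3 to 9: 3 – 4 – 5 – 8 – 6 – 7 – 9, which has 6 edges.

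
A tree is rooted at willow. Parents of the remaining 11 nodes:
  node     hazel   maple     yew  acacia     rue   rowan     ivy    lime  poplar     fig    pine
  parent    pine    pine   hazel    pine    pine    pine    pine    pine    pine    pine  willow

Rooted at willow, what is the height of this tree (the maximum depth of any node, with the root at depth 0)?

3

A deepest node is yew, reached by willow – pine – hazel – yew.
That path has 3 edges, so the height is 3.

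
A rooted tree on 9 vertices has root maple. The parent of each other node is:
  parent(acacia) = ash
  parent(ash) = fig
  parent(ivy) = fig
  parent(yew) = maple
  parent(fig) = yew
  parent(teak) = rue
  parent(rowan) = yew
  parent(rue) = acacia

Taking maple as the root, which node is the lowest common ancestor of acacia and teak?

acacia's ancestor chain is acacia, ash, fig, yew, maple and teak's is teak, rue, acacia, ash, fig, yew, maple; they first meet at acacia.

acacia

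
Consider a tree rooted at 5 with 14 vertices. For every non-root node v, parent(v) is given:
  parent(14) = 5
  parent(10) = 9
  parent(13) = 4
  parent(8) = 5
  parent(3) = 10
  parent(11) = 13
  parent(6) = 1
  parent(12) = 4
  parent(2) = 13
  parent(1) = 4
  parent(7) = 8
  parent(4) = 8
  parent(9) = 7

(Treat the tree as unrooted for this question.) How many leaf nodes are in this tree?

Exactly 6 nodes have a single neighbour: 2, 3, 6, 11, 12, 14.

6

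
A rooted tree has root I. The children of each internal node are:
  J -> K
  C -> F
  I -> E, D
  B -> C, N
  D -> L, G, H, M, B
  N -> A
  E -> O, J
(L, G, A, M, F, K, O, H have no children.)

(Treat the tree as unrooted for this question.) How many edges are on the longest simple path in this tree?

BFS from F reaches K last, at distance 7; BFS from K confirms no node is farther.
Path: F-C-B-D-I-E-J-K.

7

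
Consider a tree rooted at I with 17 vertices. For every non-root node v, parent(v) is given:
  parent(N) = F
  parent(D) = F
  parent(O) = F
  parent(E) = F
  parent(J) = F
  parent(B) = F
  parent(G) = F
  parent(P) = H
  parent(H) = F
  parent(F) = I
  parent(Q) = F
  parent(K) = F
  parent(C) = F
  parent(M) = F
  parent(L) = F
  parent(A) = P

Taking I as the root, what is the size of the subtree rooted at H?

3

Descendants of H (including itself): H, P, A. That's 3.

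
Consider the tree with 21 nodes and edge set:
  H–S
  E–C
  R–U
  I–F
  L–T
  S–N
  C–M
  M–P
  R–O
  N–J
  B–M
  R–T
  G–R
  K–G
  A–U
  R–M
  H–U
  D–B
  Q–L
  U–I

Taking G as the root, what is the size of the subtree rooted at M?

6

The subtree rooted at M contains: M, P, C, B, E, D — 6 nodes.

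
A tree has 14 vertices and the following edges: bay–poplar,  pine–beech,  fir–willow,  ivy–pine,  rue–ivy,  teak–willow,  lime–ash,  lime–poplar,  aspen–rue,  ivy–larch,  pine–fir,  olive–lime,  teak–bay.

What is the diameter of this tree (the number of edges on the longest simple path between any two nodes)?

Starting from aspen, a farthest node is olive at distance 10.
One longest path: aspen-rue-ivy-pine-fir-willow-teak-bay-poplar-lime-olive.
So the diameter is 10.

10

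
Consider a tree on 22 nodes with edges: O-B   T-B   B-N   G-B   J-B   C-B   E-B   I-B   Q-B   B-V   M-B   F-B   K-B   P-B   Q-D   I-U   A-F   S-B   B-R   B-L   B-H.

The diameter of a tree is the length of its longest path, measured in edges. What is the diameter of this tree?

BFS from A reaches D last, at distance 4; BFS from D confirms no node is farther.
Path: A-F-B-Q-D.

4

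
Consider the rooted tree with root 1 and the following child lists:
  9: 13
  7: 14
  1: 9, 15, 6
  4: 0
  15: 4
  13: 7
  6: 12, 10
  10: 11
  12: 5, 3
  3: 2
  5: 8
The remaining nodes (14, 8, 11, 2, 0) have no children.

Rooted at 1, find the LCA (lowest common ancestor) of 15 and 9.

Ancestors of 15 (toward the root): 15, 1.
Ancestors of 9: 9, 1.
The deepest node appearing in both lists is 1.

1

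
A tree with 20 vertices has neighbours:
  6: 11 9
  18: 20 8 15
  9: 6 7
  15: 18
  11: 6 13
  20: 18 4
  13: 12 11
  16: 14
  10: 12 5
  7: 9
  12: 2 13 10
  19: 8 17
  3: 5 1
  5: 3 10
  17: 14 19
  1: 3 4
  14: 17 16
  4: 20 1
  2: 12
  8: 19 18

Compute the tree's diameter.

Starting from 7, a farthest node is 16 at distance 17.
One longest path: 7–9–6–11–13–12–10–5–3–1–4–20–18–8–19–17–14–16.
So the diameter is 17.

17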